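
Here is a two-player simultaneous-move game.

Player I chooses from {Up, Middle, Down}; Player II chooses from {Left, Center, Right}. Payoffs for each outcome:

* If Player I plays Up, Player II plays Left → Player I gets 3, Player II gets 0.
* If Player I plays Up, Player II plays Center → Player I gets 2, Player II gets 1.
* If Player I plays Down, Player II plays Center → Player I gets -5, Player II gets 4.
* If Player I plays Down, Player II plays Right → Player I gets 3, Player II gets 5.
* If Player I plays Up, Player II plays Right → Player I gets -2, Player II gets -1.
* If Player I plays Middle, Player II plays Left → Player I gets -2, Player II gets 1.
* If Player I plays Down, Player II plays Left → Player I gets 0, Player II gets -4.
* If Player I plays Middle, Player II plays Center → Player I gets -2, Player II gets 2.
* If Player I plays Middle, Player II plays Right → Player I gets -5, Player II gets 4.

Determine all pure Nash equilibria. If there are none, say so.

Pure-strategy Nash equilibria: (Up, Center), (Down, Right)

Player I against Left: payoffs 3, -2, 0 → best response Up.
Player I against Center: payoffs 2, -2, -5 → best response Up.
Player I against Right: payoffs -2, -5, 3 → best response Down.
Player II against Up: payoffs 0, 1, -1 → best response Center.
Player II against Middle: payoffs 1, 2, 4 → best response Right.
Player II against Down: payoffs -4, 4, 5 → best response Right.
Mutual best responses: (Up, Center); (Down, Right).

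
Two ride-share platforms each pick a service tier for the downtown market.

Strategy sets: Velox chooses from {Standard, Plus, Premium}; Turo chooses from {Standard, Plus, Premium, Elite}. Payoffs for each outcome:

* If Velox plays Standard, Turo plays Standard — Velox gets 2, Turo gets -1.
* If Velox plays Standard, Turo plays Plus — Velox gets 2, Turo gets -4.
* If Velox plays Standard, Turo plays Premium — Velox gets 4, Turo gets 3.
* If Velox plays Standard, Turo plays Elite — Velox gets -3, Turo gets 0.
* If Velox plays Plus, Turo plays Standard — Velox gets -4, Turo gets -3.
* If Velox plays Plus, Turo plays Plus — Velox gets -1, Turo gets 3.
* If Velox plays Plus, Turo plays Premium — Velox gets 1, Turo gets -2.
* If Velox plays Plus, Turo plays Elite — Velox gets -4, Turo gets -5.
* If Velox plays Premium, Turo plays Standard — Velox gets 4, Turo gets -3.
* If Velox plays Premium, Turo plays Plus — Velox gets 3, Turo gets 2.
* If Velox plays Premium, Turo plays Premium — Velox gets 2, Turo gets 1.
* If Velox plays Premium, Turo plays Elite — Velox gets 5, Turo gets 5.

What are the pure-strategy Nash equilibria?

Pure-strategy Nash equilibria: (Standard, Premium) and (Premium, Elite)

Velox against Standard: payoffs 2, -4, 4 → best response Premium.
Velox against Plus: payoffs 2, -1, 3 → best response Premium.
Velox against Premium: payoffs 4, 1, 2 → best response Standard.
Velox against Elite: payoffs -3, -4, 5 → best response Premium.
Turo against Standard: payoffs -1, -4, 3, 0 → best response Premium.
Turo against Plus: payoffs -3, 3, -2, -5 → best response Plus.
Turo against Premium: payoffs -3, 2, 1, 5 → best response Elite.
Mutual best responses: (Standard, Premium); (Premium, Elite).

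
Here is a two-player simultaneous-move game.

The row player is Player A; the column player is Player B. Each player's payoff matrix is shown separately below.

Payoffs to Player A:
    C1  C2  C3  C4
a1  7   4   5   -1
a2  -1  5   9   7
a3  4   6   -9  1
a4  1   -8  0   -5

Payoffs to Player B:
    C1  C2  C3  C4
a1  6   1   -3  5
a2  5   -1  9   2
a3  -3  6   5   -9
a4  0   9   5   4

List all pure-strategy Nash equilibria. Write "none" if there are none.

Pure-strategy Nash equilibria: (a1, C1) and (a2, C3) and (a3, C2)

Player A against C1: payoffs 7, -1, 4, 1 → best response a1.
Player A against C2: payoffs 4, 5, 6, -8 → best response a3.
Player A against C3: payoffs 5, 9, -9, 0 → best response a2.
Player A against C4: payoffs -1, 7, 1, -5 → best response a2.
Player B against a1: payoffs 6, 1, -3, 5 → best response C1.
Player B against a2: payoffs 5, -1, 9, 2 → best response C3.
Player B against a3: payoffs -3, 6, 5, -9 → best response C2.
Player B against a4: payoffs 0, 9, 5, 4 → best response C2.
Mutual best responses: (a1, C1); (a2, C3); (a3, C2).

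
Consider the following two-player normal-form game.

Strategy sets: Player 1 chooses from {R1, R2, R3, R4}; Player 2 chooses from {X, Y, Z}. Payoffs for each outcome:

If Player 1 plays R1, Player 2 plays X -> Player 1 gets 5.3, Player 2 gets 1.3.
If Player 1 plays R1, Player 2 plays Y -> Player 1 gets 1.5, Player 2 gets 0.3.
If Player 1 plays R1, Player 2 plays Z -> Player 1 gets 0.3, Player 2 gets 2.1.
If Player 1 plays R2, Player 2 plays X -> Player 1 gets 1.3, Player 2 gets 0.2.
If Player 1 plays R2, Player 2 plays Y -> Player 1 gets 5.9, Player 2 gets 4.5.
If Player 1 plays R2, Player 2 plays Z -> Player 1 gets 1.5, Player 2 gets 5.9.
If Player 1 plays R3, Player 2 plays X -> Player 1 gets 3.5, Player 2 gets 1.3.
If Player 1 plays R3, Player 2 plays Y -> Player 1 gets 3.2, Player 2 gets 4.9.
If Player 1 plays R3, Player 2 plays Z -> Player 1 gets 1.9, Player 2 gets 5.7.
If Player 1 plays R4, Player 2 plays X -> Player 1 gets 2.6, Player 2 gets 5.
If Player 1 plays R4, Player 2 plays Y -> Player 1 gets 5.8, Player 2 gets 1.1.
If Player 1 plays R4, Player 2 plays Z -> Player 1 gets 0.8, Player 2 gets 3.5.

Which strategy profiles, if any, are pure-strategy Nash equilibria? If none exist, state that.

Pure NE: (R3, Z)

Player 1 against X: payoffs 5.3, 1.3, 3.5, 2.6 → best response R1.
Player 1 against Y: payoffs 1.5, 5.9, 3.2, 5.8 → best response R2.
Player 1 against Z: payoffs 0.3, 1.5, 1.9, 0.8 → best response R3.
Player 2 against R1: payoffs 1.3, 0.3, 2.1 → best response Z.
Player 2 against R2: payoffs 0.2, 4.5, 5.9 → best response Z.
Player 2 against R3: payoffs 1.3, 4.9, 5.7 → best response Z.
Player 2 against R4: payoffs 5, 1.1, 3.5 → best response X.
Mutual best responses: (R3, Z).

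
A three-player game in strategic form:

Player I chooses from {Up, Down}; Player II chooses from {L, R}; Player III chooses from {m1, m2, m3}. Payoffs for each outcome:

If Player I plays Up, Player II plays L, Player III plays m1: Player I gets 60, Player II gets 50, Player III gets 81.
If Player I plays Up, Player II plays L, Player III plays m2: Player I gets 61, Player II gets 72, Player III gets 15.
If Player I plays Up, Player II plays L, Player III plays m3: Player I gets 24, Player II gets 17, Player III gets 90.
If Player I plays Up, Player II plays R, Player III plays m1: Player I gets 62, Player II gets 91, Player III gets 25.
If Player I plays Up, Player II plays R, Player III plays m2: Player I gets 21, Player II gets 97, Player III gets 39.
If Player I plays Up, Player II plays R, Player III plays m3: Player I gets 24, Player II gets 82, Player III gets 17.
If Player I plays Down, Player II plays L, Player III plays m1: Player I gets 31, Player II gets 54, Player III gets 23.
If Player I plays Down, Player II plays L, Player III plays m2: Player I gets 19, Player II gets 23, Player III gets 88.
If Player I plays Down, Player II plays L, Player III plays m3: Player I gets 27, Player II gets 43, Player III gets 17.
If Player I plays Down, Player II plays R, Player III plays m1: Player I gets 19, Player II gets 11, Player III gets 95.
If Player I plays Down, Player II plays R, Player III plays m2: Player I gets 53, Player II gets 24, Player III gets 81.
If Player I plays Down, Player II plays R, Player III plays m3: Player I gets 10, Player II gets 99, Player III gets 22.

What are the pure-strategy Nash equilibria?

Player I against (L, m1): payoffs 60, 31 → best response Up.
Player I against (L, m2): payoffs 61, 19 → best response Up.
Player I against (L, m3): payoffs 24, 27 → best response Down.
Player I against (R, m1): payoffs 62, 19 → best response Up.
Player I against (R, m2): payoffs 21, 53 → best response Down.
Player I against (R, m3): payoffs 24, 10 → best response Up.
Player II against (Up, m1): payoffs 50, 91 → best response R.
Player II against (Up, m2): payoffs 72, 97 → best response R.
Player II against (Up, m3): payoffs 17, 82 → best response R.
Player II against (Down, m1): payoffs 54, 11 → best response L.
Player II against (Down, m2): payoffs 23, 24 → best response R.
Player II against (Down, m3): payoffs 43, 99 → best response R.
Player III against (Up, L): payoffs 81, 15, 90 → best response m3.
Player III against (Up, R): payoffs 25, 39, 17 → best response m2.
Player III against (Down, L): payoffs 23, 88, 17 → best response m2.
Player III against (Down, R): payoffs 95, 81, 22 → best response m1.
No profile is a mutual best response for all players.

none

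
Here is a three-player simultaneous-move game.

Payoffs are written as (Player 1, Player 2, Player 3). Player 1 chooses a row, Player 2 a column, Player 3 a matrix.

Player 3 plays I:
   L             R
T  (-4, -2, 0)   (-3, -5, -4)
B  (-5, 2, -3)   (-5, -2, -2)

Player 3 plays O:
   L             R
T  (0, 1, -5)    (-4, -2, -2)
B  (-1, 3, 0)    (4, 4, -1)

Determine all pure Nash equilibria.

Mark each player's best response to every combination of opponents' strategies; a profile where every player is best-responding is a pure Nash equilibrium.
Player 1 against (L, I): payoffs -4, -5 → best response T.
Player 1 against (L, O): payoffs 0, -1 → best response T.
Player 1 against (R, I): payoffs -3, -5 → best response T.
Player 1 against (R, O): payoffs -4, 4 → best response B.
Player 2 against (T, I): payoffs -2, -5 → best response L.
Player 2 against (T, O): payoffs 1, -2 → best response L.
Player 2 against (B, I): payoffs 2, -2 → best response L.
Player 2 against (B, O): payoffs 3, 4 → best response R.
Player 3 against (T, L): payoffs 0, -5 → best response I.
Player 3 against (T, R): payoffs -4, -2 → best response O.
Player 3 against (B, L): payoffs -3, 0 → best response O.
Player 3 against (B, R): payoffs -2, -1 → best response O.
Mutual best responses: (T, L, I); (B, R, O).

Pure-strategy Nash equilibria: (T, L, I) and (B, R, O)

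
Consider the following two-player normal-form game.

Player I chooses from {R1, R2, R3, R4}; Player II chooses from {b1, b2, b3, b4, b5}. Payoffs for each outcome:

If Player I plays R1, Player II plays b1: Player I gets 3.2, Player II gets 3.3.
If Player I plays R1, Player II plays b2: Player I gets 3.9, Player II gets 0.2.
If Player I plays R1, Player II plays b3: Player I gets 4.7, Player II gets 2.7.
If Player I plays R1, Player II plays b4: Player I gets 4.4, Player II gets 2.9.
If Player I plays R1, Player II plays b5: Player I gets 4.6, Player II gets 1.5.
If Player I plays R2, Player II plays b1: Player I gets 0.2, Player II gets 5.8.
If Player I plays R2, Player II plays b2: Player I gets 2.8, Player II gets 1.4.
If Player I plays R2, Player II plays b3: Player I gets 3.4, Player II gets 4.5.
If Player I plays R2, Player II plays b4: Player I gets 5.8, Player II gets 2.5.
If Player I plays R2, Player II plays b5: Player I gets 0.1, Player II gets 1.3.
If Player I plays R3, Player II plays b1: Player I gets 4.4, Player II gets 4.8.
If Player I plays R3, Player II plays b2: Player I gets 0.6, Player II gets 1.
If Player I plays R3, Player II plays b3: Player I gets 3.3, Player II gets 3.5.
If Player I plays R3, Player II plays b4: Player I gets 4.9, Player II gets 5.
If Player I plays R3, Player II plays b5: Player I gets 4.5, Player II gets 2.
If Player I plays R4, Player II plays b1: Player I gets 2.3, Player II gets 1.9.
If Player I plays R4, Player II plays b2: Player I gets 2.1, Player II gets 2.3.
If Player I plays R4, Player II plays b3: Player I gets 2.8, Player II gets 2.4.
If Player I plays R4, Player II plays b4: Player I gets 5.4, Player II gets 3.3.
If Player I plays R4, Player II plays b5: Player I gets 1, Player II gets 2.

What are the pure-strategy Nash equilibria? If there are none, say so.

No pure-strategy Nash equilibrium.

Player I against b1: payoffs 3.2, 0.2, 4.4, 2.3 → best response R3.
Player I against b2: payoffs 3.9, 2.8, 0.6, 2.1 → best response R1.
Player I against b3: payoffs 4.7, 3.4, 3.3, 2.8 → best response R1.
Player I against b4: payoffs 4.4, 5.8, 4.9, 5.4 → best response R2.
Player I against b5: payoffs 4.6, 0.1, 4.5, 1 → best response R1.
Player II against R1: payoffs 3.3, 0.2, 2.7, 2.9, 1.5 → best response b1.
Player II against R2: payoffs 5.8, 1.4, 4.5, 2.5, 1.3 → best response b1.
Player II against R3: payoffs 4.8, 1, 3.5, 5, 2 → best response b4.
Player II against R4: payoffs 1.9, 2.3, 2.4, 3.3, 2 → best response b4.
No profile is a mutual best response for all players.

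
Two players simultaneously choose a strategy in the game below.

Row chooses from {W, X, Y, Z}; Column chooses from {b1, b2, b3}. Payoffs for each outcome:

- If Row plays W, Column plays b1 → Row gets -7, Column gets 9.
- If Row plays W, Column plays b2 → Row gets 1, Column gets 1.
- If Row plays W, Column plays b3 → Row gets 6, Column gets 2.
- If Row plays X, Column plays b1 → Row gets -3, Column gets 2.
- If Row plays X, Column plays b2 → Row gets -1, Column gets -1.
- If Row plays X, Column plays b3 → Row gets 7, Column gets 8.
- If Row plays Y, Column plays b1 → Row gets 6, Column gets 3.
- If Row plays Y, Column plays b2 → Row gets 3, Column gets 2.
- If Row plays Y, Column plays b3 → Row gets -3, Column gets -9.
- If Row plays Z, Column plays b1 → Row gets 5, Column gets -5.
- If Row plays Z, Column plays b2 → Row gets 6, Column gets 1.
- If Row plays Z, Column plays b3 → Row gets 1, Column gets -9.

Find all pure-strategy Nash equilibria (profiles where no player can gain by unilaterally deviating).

Mark each player's best response to every combination of opponents' strategies; a profile where every player is best-responding is a pure Nash equilibrium.
Row against b1: payoffs -7, -3, 6, 5 → best response Y.
Row against b2: payoffs 1, -1, 3, 6 → best response Z.
Row against b3: payoffs 6, 7, -3, 1 → best response X.
Column against W: payoffs 9, 1, 2 → best response b1.
Column against X: payoffs 2, -1, 8 → best response b3.
Column against Y: payoffs 3, 2, -9 → best response b1.
Column against Z: payoffs -5, 1, -9 → best response b2.
Mutual best responses: (X, b3); (Y, b1); (Z, b2).

(X, b3) and (Y, b1) and (Z, b2)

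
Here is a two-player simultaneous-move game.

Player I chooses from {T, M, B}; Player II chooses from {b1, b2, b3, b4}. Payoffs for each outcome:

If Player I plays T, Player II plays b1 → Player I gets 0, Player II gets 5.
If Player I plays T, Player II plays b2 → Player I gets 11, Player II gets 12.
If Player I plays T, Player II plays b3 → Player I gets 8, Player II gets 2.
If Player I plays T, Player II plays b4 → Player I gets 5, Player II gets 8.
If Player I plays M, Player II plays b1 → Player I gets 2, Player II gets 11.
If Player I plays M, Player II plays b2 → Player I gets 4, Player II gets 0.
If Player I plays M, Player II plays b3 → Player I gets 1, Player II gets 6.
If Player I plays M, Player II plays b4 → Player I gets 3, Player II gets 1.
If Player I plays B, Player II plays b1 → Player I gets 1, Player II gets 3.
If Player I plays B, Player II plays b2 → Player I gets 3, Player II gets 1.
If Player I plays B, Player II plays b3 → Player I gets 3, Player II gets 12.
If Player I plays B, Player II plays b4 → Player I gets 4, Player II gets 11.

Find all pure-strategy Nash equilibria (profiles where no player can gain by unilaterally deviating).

(T, b2); (M, b1)

Player I against b1: payoffs 0, 2, 1 → best response M.
Player I against b2: payoffs 11, 4, 3 → best response T.
Player I against b3: payoffs 8, 1, 3 → best response T.
Player I against b4: payoffs 5, 3, 4 → best response T.
Player II against T: payoffs 5, 12, 2, 8 → best response b2.
Player II against M: payoffs 11, 0, 6, 1 → best response b1.
Player II against B: payoffs 3, 1, 12, 11 → best response b3.
Mutual best responses: (T, b2); (M, b1).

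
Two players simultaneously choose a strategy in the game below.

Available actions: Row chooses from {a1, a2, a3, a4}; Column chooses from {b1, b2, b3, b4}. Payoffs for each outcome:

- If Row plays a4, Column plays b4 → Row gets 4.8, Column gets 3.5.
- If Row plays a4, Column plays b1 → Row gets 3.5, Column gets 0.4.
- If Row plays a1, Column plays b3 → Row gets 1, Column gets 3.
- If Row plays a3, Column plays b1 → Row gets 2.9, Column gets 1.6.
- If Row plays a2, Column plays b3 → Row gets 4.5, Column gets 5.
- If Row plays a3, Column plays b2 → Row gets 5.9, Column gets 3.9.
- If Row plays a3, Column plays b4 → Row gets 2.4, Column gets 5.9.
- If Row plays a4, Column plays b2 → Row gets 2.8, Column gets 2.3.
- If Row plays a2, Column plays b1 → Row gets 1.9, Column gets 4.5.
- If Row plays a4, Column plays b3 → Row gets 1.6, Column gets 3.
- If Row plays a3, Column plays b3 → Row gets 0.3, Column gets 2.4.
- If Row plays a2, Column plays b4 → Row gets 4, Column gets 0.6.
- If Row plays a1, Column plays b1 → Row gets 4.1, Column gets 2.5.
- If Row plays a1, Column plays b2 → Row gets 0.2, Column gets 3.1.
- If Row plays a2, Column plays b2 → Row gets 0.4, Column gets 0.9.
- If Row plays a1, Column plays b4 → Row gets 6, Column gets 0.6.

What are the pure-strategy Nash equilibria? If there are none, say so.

The unique pure-strategy Nash equilibrium is (a2, b3).

Mark each player's best response to every combination of opponents' strategies; a profile where every player is best-responding is a pure Nash equilibrium.
Row against b1: payoffs 4.1, 1.9, 2.9, 3.5 → best response a1.
Row against b2: payoffs 0.2, 0.4, 5.9, 2.8 → best response a3.
Row against b3: payoffs 1, 4.5, 0.3, 1.6 → best response a2.
Row against b4: payoffs 6, 4, 2.4, 4.8 → best response a1.
Column against a1: payoffs 2.5, 3.1, 3, 0.6 → best response b2.
Column against a2: payoffs 4.5, 0.9, 5, 0.6 → best response b3.
Column against a3: payoffs 1.6, 3.9, 2.4, 5.9 → best response b4.
Column against a4: payoffs 0.4, 2.3, 3, 3.5 → best response b4.
Mutual best responses: (a2, b3).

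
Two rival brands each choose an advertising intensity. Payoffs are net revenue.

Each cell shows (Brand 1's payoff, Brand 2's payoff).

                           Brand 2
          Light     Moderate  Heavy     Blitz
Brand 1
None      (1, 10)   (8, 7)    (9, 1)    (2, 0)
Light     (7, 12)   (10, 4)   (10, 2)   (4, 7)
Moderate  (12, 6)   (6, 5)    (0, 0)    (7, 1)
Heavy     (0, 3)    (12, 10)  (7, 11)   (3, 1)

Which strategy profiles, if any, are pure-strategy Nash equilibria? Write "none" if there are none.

Mark each player's best response to every combination of opponents' strategies; a profile where every player is best-responding is a pure Nash equilibrium.
Brand 1 against Light: payoffs 1, 7, 12, 0 → best response Moderate.
Brand 1 against Moderate: payoffs 8, 10, 6, 12 → best response Heavy.
Brand 1 against Heavy: payoffs 9, 10, 0, 7 → best response Light.
Brand 1 against Blitz: payoffs 2, 4, 7, 3 → best response Moderate.
Brand 2 against None: payoffs 10, 7, 1, 0 → best response Light.
Brand 2 against Light: payoffs 12, 4, 2, 7 → best response Light.
Brand 2 against Moderate: payoffs 6, 5, 0, 1 → best response Light.
Brand 2 against Heavy: payoffs 3, 10, 11, 1 → best response Heavy.
Mutual best responses: (Moderate, Light).

The unique pure-strategy Nash equilibrium is (Moderate, Light).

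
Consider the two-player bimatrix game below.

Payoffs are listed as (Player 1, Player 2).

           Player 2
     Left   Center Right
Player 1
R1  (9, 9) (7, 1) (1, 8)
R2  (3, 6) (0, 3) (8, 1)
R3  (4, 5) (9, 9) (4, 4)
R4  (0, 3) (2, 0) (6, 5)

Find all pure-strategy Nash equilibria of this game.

Player 1 against Left: payoffs 9, 3, 4, 0 → best response R1.
Player 1 against Center: payoffs 7, 0, 9, 2 → best response R3.
Player 1 against Right: payoffs 1, 8, 4, 6 → best response R2.
Player 2 against R1: payoffs 9, 1, 8 → best response Left.
Player 2 against R2: payoffs 6, 3, 1 → best response Left.
Player 2 against R3: payoffs 5, 9, 4 → best response Center.
Player 2 against R4: payoffs 3, 0, 5 → best response Right.
Mutual best responses: (R1, Left); (R3, Center).

Pure-strategy Nash equilibria: (R1, Left) and (R3, Center)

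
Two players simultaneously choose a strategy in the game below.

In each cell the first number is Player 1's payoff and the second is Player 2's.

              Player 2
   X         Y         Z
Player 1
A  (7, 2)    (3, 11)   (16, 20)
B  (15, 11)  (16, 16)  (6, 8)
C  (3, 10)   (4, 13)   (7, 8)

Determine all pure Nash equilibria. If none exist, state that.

(A, Z) and (B, Y)

For each player, find the best response to each opponent profile; mutual best responses are the pure NE.
Player 1 against X: payoffs 7, 15, 3 → best response B.
Player 1 against Y: payoffs 3, 16, 4 → best response B.
Player 1 against Z: payoffs 16, 6, 7 → best response A.
Player 2 against A: payoffs 2, 11, 20 → best response Z.
Player 2 against B: payoffs 11, 16, 8 → best response Y.
Player 2 against C: payoffs 10, 13, 8 → best response Y.
Mutual best responses: (A, Z); (B, Y).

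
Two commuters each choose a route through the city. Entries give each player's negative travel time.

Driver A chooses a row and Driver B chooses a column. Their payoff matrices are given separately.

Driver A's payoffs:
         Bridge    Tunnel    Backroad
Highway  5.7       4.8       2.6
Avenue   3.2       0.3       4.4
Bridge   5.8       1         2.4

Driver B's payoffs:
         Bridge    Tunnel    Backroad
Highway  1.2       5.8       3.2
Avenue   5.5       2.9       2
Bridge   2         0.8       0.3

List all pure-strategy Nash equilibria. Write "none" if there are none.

For each player, find the best response to each opponent profile; mutual best responses are the pure NE.
Driver A against Bridge: payoffs 5.7, 3.2, 5.8 → best response Bridge.
Driver A against Tunnel: payoffs 4.8, 0.3, 1 → best response Highway.
Driver A against Backroad: payoffs 2.6, 4.4, 2.4 → best response Avenue.
Driver B against Highway: payoffs 1.2, 5.8, 3.2 → best response Tunnel.
Driver B against Avenue: payoffs 5.5, 2.9, 2 → best response Bridge.
Driver B against Bridge: payoffs 2, 0.8, 0.3 → best response Bridge.
Mutual best responses: (Highway, Tunnel); (Bridge, Bridge).

The pure Nash equilibria are (Highway, Tunnel); (Bridge, Bridge).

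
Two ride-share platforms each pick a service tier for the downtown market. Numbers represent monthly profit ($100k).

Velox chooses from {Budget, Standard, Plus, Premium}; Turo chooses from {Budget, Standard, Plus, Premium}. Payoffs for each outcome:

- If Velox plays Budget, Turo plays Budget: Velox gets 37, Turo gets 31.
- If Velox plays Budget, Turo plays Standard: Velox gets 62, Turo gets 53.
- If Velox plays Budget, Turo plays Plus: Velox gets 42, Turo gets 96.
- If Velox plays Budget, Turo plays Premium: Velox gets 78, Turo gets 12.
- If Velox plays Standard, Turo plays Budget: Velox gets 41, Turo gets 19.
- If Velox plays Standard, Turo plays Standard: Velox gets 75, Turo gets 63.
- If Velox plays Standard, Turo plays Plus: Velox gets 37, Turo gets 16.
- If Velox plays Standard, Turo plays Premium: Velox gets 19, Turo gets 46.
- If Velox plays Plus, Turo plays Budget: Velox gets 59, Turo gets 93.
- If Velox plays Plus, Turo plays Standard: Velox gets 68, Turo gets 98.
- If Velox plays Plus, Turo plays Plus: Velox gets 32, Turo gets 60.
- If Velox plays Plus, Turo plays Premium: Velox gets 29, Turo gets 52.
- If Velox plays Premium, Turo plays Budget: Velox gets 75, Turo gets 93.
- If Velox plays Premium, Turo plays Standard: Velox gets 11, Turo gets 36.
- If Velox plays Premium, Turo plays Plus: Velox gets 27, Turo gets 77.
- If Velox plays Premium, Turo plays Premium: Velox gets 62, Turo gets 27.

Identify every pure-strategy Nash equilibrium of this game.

Mark each player's best response to every combination of opponents' strategies; a profile where every player is best-responding is a pure Nash equilibrium.
Velox against Budget: payoffs 37, 41, 59, 75 → best response Premium.
Velox against Standard: payoffs 62, 75, 68, 11 → best response Standard.
Velox against Plus: payoffs 42, 37, 32, 27 → best response Budget.
Velox against Premium: payoffs 78, 19, 29, 62 → best response Budget.
Turo against Budget: payoffs 31, 53, 96, 12 → best response Plus.
Turo against Standard: payoffs 19, 63, 16, 46 → best response Standard.
Turo against Plus: payoffs 93, 98, 60, 52 → best response Standard.
Turo against Premium: payoffs 93, 36, 77, 27 → best response Budget.
Mutual best responses: (Budget, Plus); (Standard, Standard); (Premium, Budget).

Pure-strategy Nash equilibria: (Budget, Plus); (Standard, Standard); (Premium, Budget)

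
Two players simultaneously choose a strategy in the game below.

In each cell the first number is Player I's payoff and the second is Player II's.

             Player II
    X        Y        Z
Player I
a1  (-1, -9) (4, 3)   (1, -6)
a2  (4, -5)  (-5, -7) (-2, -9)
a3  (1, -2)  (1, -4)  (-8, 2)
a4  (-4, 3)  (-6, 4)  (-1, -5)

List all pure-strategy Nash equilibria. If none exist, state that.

Player I against X: payoffs -1, 4, 1, -4 → best response a2.
Player I against Y: payoffs 4, -5, 1, -6 → best response a1.
Player I against Z: payoffs 1, -2, -8, -1 → best response a1.
Player II against a1: payoffs -9, 3, -6 → best response Y.
Player II against a2: payoffs -5, -7, -9 → best response X.
Player II against a3: payoffs -2, -4, 2 → best response Z.
Player II against a4: payoffs 3, 4, -5 → best response Y.
Mutual best responses: (a1, Y); (a2, X).

(a1, Y); (a2, X)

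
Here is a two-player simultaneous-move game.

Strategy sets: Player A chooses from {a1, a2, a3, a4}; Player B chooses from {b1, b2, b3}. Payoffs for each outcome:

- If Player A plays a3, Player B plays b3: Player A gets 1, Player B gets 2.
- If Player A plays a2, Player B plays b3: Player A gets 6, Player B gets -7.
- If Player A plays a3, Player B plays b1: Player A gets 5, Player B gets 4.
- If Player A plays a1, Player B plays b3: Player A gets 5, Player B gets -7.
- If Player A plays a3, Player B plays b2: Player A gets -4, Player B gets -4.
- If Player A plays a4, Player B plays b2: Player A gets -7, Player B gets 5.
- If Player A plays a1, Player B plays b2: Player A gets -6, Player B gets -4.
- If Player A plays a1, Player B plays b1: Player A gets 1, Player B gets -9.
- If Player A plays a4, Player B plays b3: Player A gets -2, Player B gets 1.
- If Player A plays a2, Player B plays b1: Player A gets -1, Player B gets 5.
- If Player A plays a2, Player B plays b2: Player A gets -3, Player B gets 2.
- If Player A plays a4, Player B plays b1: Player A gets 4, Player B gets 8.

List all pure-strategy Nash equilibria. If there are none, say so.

(a1, b1): Player A can switch to a3 (1 → 5). Not NE.
(a1, b2): Player A can switch to a2 (-6 → -3). Not NE.
(a1, b3): Player A can switch to a2 (5 → 6). Not NE.
(a2, b1): Player A can switch to a1 (-1 → 1). Not NE.
(a2, b2): Player B can switch to b1 (2 → 5). Not NE.
(a2, b3): Player B can switch to b1 (-7 → 5). Not NE.
(a3, b1): Player A gets 5, best alternative 4; Player B gets 4, best alternative 2. No profitable deviation — NE.
(a3, b2): Player A can switch to a2 (-4 → -3). Not NE.
(a3, b3): Player A can switch to a1 (1 → 5). Not NE.
(a4, b1): Player A can switch to a3 (4 → 5). Not NE.
(a4, b2): Player A can switch to a1 (-7 → -6). Not NE.
(a4, b3): Player A can switch to a1 (-2 → 5). Not NE.

Pure NE: (a3, b1)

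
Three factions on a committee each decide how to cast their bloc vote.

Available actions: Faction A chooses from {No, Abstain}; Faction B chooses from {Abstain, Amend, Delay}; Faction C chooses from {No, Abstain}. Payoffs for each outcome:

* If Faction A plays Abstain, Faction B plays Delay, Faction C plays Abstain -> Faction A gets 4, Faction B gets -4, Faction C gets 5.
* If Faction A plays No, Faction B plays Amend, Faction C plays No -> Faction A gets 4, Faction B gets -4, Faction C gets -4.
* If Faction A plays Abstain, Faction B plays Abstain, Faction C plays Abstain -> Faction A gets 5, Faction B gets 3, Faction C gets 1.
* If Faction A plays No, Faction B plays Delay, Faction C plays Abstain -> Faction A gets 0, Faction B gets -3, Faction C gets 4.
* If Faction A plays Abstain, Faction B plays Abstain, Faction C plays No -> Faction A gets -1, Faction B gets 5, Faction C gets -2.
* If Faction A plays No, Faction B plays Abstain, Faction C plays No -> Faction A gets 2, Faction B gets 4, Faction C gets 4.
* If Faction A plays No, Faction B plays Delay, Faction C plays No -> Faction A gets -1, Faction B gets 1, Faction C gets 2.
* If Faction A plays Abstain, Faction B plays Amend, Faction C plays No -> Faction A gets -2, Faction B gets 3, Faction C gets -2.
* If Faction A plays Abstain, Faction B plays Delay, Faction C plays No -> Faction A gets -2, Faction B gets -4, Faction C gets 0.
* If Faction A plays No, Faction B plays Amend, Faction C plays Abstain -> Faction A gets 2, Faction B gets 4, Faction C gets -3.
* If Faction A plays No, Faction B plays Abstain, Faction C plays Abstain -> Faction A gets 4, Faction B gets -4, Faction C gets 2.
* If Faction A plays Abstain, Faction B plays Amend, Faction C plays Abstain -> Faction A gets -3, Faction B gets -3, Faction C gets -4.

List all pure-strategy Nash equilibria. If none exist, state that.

Pure-strategy Nash equilibria: (No, Abstain, No), (No, Amend, Abstain), (Abstain, Abstain, Abstain)

(No, Abstain, No): Faction A gets 2, best alternative -1; Faction B gets 4, best alternative 1; Faction C gets 4, best alternative 2. No profitable deviation — NE.
(No, Abstain, Abstain): Faction A can switch to Abstain (4 → 5). Not NE.
(No, Amend, No): Faction B can switch to Abstain (-4 → 4). Not NE.
(No, Amend, Abstain): Faction A gets 2, best alternative -3; Faction B gets 4, best alternative -3; Faction C gets -3, best alternative -4. No profitable deviation — NE.
(No, Delay, No): Faction B can switch to Abstain (1 → 4). Not NE.
(No, Delay, Abstain): Faction A can switch to Abstain (0 → 4). Not NE.
(Abstain, Abstain, No): Faction A can switch to No (-1 → 2). Not NE.
(Abstain, Abstain, Abstain): Faction A gets 5, best alternative 4; Faction B gets 3, best alternative -3; Faction C gets 1, best alternative -2. No profitable deviation — NE.
(Abstain, Amend, No): Faction A can switch to No (-2 → 4). Not NE.
(Abstain, Amend, Abstain): Faction A can switch to No (-3 → 2). Not NE.
(Abstain, Delay, No): Faction A can switch to No (-2 → -1). Not NE.
(The remaining 1 profile has a profitable deviation by the same check.)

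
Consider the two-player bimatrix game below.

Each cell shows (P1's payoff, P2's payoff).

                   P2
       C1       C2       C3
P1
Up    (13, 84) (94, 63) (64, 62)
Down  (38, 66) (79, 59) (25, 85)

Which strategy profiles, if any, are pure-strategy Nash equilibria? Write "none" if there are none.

This game has no pure Nash equilibrium.

P1 against C1: payoffs 13, 38 → best response Down.
P1 against C2: payoffs 94, 79 → best response Up.
P1 against C3: payoffs 64, 25 → best response Up.
P2 against Up: payoffs 84, 63, 62 → best response C1.
P2 against Down: payoffs 66, 59, 85 → best response C3.
No profile is a mutual best response for all players.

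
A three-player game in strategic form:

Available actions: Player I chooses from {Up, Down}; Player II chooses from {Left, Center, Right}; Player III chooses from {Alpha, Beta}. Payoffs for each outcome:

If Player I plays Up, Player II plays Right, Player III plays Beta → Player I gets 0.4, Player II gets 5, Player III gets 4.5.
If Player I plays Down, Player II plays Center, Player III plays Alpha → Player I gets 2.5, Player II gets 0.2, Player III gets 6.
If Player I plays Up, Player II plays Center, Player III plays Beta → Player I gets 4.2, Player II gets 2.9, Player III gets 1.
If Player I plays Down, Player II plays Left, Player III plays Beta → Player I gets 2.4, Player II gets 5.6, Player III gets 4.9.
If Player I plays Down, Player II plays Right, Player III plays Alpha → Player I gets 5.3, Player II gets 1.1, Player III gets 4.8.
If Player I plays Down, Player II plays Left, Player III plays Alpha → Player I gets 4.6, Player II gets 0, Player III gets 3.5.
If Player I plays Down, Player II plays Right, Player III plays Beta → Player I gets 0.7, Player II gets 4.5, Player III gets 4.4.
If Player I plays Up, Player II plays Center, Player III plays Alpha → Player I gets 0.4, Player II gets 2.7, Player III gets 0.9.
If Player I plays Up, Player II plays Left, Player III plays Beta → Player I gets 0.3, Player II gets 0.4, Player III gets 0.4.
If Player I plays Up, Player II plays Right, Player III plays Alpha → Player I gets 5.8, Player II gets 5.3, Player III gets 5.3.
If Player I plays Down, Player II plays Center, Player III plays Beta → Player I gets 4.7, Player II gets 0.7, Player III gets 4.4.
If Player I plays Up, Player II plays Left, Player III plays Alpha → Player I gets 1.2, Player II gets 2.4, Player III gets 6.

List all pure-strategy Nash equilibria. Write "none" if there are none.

(Up, Right, Alpha); (Down, Left, Beta)

(Up, Left, Alpha): Player I can switch to Down (1.2 → 4.6). Not NE.
(Up, Left, Beta): Player I can switch to Down (0.3 → 2.4). Not NE.
(Up, Center, Alpha): Player I can switch to Down (0.4 → 2.5). Not NE.
(Up, Center, Beta): Player I can switch to Down (4.2 → 4.7). Not NE.
(Up, Right, Alpha): Player I gets 5.8, best alternative 5.3; Player II gets 5.3, best alternative 2.7; Player III gets 5.3, best alternative 4.5. No profitable deviation — NE.
(Up, Right, Beta): Player I can switch to Down (0.4 → 0.7). Not NE.
(Down, Left, Alpha): Player II can switch to Center (0 → 0.2). Not NE.
(Down, Left, Beta): Player I gets 2.4, best alternative 0.3; Player II gets 5.6, best alternative 4.5; Player III gets 4.9, best alternative 3.5. No profitable deviation — NE.
(The remaining 4 profiles each have a profitable deviation by the same check.)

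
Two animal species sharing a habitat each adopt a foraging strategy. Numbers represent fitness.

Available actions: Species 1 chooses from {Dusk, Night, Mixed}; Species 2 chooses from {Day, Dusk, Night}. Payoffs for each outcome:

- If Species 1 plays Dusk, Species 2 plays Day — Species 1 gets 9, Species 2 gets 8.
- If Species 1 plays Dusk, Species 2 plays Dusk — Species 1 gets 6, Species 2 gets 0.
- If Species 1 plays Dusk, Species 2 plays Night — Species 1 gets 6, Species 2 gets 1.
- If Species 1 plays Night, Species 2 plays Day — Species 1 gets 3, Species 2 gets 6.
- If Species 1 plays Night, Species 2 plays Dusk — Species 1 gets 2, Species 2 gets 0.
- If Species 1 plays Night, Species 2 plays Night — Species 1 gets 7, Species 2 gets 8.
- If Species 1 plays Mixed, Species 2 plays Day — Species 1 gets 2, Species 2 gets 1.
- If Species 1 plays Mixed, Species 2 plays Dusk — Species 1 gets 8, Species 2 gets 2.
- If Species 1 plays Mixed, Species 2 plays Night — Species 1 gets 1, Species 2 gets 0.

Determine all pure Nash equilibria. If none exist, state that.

Pure-strategy Nash equilibria: (Dusk, Day) and (Night, Night) and (Mixed, Dusk)

(Dusk, Day): Species 1 gets 9, best alternative 3; Species 2 gets 8, best alternative 1. No profitable deviation — NE.
(Dusk, Dusk): Species 1 can switch to Mixed (6 → 8). Not NE.
(Dusk, Night): Species 1 can switch to Night (6 → 7). Not NE.
(Night, Day): Species 1 can switch to Dusk (3 → 9). Not NE.
(Night, Dusk): Species 1 can switch to Dusk (2 → 6). Not NE.
(Night, Night): Species 1 gets 7, best alternative 6; Species 2 gets 8, best alternative 6. No profitable deviation — NE.
(Mixed, Day): Species 1 can switch to Dusk (2 → 9). Not NE.
(Mixed, Dusk): Species 1 gets 8, best alternative 6; Species 2 gets 2, best alternative 1. No profitable deviation — NE.
(Mixed, Night): Species 1 can switch to Dusk (1 → 6). Not NE.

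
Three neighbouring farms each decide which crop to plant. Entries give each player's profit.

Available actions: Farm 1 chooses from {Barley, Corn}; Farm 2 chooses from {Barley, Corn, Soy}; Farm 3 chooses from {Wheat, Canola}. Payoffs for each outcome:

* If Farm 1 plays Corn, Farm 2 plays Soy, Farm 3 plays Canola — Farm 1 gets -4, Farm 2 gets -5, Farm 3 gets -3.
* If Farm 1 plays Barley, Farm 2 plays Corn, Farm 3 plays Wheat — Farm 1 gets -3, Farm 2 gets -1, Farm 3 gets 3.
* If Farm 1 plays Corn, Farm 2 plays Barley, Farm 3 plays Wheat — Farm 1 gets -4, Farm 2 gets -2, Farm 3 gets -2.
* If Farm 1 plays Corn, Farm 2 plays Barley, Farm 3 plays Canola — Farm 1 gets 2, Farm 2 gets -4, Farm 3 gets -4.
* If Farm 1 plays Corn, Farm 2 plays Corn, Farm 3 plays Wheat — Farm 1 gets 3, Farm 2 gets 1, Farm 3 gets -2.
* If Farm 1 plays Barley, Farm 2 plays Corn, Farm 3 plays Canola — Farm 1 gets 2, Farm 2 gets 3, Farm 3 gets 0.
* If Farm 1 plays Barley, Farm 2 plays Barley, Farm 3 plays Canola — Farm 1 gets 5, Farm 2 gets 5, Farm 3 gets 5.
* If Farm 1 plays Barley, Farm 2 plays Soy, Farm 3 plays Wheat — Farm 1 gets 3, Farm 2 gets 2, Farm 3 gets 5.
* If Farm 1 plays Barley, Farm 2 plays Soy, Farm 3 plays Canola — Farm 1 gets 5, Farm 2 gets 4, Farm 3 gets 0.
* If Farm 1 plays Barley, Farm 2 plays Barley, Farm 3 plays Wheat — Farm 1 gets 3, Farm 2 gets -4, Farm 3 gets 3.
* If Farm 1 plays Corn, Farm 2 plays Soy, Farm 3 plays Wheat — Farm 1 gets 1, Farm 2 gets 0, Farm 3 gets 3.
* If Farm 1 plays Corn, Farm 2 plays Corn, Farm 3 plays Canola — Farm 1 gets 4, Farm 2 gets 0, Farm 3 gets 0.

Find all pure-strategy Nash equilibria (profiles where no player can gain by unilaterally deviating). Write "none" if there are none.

(Barley, Barley, Wheat): Farm 2 can switch to Corn (-4 → -1). Not NE.
(Barley, Barley, Canola): Farm 1 gets 5, best alternative 2; Farm 2 gets 5, best alternative 4; Farm 3 gets 5, best alternative 3. No profitable deviation — NE.
(Barley, Corn, Wheat): Farm 1 can switch to Corn (-3 → 3). Not NE.
(Barley, Corn, Canola): Farm 1 can switch to Corn (2 → 4). Not NE.
(Barley, Soy, Wheat): Farm 1 gets 3, best alternative 1; Farm 2 gets 2, best alternative -1; Farm 3 gets 5, best alternative 0. No profitable deviation — NE.
(Barley, Soy, Canola): Farm 2 can switch to Barley (4 → 5). Not NE.
(Corn, Barley, Wheat): Farm 1 can switch to Barley (-4 → 3). Not NE.
(Corn, Barley, Canola): Farm 1 can switch to Barley (2 → 5). Not NE.
(Corn, Corn, Canola): Farm 1 gets 4, best alternative 2; Farm 2 gets 0, best alternative -4; Farm 3 gets 0, best alternative -2. No profitable deviation — NE.
(The remaining 3 profiles each have a profitable deviation by the same check.)

(Barley, Barley, Canola) and (Barley, Soy, Wheat) and (Corn, Corn, Canola)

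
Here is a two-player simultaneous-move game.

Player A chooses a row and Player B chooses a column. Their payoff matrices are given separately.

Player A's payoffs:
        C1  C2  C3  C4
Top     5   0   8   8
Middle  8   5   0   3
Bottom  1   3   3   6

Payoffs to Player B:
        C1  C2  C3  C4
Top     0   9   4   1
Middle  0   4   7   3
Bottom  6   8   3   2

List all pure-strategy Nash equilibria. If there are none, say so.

(Top, C1): Player A can switch to Middle (5 → 8). Not NE.
(Top, C2): Player A can switch to Middle (0 → 5). Not NE.
(Top, C3): Player B can switch to C2 (4 → 9). Not NE.
(Top, C4): Player B can switch to C2 (1 → 9). Not NE.
(Middle, C1): Player B can switch to C2 (0 → 4). Not NE.
(Middle, C2): Player B can switch to C3 (4 → 7). Not NE.
(Middle, C3): Player A can switch to Top (0 → 8). Not NE.
(Middle, C4): Player A can switch to Top (3 → 8). Not NE.
(Bottom, C1): Player A can switch to Top (1 → 5). Not NE.
(Bottom, C2): Player A can switch to Middle (3 → 5). Not NE.
(Bottom, C3): Player A can switch to Top (3 → 8). Not NE.
(Bottom, C4): Player A can switch to Top (6 → 8). Not NE.

No pure-strategy Nash equilibrium.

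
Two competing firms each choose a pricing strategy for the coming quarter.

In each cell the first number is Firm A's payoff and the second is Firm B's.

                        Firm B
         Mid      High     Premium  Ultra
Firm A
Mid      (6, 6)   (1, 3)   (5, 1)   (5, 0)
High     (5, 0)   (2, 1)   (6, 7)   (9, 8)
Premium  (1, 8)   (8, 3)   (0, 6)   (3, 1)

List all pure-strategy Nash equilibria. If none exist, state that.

Pure-strategy Nash equilibria: (Mid, Mid) and (High, Ultra)

For each strategy profile, look for a profitable unilateral deviation.
(Mid, Mid): Firm A gets 6, best alternative 5; Firm B gets 6, best alternative 3. No profitable deviation — NE.
(Mid, High): Firm A can switch to High (1 → 2). Not NE.
(Mid, Premium): Firm A can switch to High (5 → 6). Not NE.
(Mid, Ultra): Firm A can switch to High (5 → 9). Not NE.
(High, Mid): Firm A can switch to Mid (5 → 6). Not NE.
(High, High): Firm A can switch to Premium (2 → 8). Not NE.
(High, Premium): Firm B can switch to Ultra (7 → 8). Not NE.
(High, Ultra): Firm A gets 9, best alternative 5; Firm B gets 8, best alternative 7. No profitable deviation — NE.
(Premium, Mid): Firm A can switch to Mid (1 → 6). Not NE.
(Premium, High): Firm B can switch to Mid (3 → 8). Not NE.
(Premium, Premium): Firm A can switch to Mid (0 → 5). Not NE.
(Premium, Ultra): Firm A can switch to Mid (3 → 5). Not NE.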